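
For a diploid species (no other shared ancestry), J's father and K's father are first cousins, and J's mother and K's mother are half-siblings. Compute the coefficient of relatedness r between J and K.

With two independent routes of shared ancestry, r is the sum of the two contributions.
J and K are related in two ways: second cousins through their fathers (r = 1/32) and half first cousins through their mothers (r = 1/16).
r = 1/32 + 1/16 = 0.09375.

0.09375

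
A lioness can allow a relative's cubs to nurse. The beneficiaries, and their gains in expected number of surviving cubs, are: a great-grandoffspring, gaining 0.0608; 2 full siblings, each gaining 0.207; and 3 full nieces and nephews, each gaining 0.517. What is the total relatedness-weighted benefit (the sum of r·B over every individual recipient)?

0.60235

r to a great-grandoffspring = 0.125 (three parent–offspring links: r = (1/2)^3 = 1/8).
r to a full sibling = 1/2 (full sibs share both parents — two paths of length 2: r = 2·(1/2)^2 = 1/2).
r to a full niece or nephew = 1/4 (full aunt/uncle↔niece/nephew: two paths of length 3 through the shared grandparent pair: r = 2·(1/2)^3 = 1/4).
Summing one r·B term per recipient: 1·0.125·0.0608 + 2·0.5·0.207 + 3·0.25·0.517 = 0.60235.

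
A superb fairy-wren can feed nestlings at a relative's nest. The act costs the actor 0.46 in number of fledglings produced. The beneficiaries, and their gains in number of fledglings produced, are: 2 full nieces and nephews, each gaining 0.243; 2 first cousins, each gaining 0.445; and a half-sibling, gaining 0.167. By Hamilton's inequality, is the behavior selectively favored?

Hamilton's rule: the trait is favored when the sum of r·B over every recipient exceeds the actor's cost C.
r to a full niece or nephew = 1/4 (full aunt/uncle↔niece/nephew: two paths of length 3 through the shared grandparent pair: r = 2·(1/2)^3 = 1/4).
r to a first cousin = 0.125 (first cousins share one grandparent pair — two paths of length 4: r = 2·(1/2)^4 = 1/8).
r to a half-sibling = 0.25 (half-sibs share one parent — one path of length 2: r = (1/2)^2 = 1/4).
Summing one r·B term per recipient: 2·0.25·0.243 + 2·0.125·0.445 + 1·0.25·0.167 = 0.2745.
0.2745 < 0.46: the indirect benefit is less than the cost.

No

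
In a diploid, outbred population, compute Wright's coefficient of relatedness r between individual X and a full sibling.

Each parent–offspring link contributes a factor of 1/2, and independent paths through distinct common ancestors add.
Full sibs share both parents — two paths of length 2: r = 2·(1/2)^2 = 1/2.

0.5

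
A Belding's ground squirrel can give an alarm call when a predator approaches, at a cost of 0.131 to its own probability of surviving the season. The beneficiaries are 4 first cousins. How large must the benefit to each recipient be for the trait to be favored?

r to a first cousin = 0.125 (first cousins share one grandparent pair — two paths of length 4: r = 2·(1/2)^4 = 1/8).
Hamilton's rule with n recipients of equal r: n·r·B > C, so B > C/(n·r) = 0.131/(4·0.125) = 0.262.

0.262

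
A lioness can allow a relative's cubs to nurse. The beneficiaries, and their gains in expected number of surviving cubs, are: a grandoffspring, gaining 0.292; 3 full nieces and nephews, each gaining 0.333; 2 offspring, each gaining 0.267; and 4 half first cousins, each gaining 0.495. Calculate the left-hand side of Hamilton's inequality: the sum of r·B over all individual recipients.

0.7135

r to a grandoffspring = 1/4 (two parent–offspring links: r = (1/2)^2 = 1/4).
r to a full niece or nephew = 1/4 (full aunt/uncle↔niece/nephew: two paths of length 3 through the shared grandparent pair: r = 2·(1/2)^3 = 1/4).
r to an offspring = 0.5 (one parent–offspring link: r = (1/2)^1 = 1/2).
r to a half first cousin = 0.0625 (half first cousins share one grandparent — one path of length 4: r = (1/2)^4 = 1/16).
Summing one r·B term per recipient: 1·0.25·0.292 + 3·0.25·0.333 + 2·0.5·0.267 + 4·0.0625·0.495 = 0.7135.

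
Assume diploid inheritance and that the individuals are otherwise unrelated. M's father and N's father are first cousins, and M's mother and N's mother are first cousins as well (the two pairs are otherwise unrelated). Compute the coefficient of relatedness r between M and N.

With two independent routes of shared ancestry, r is the sum of the two contributions.
M and N are related in two ways: second cousins through their fathers (r = 1/32) and second cousins through their mothers (r = 1/32).
r = 1/32 + 1/32 = 1/16 = 0.0625.

0.0625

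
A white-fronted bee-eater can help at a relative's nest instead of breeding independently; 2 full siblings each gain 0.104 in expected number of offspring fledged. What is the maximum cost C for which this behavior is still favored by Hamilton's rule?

r to a full sibling = 0.5 (full sibs share both parents — two paths of length 2: r = 2·(1/2)^2 = 1/2).
Hamilton's rule: n·r·B > C, so the trait is favored while C < n·r·B = 2·0.5·0.104 = 0.104.

0.104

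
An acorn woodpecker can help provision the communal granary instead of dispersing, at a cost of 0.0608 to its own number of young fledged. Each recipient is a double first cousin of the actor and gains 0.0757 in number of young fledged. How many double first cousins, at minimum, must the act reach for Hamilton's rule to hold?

r to a double first cousin = 0.25 (double first cousins share both grandparent pairs — four paths of length 4: r = 4·(1/2)^4 = 1/4).
Hamilton's rule: n·r·B > C  ⇒  n > C/(r·B) = 0.0608/(0.25·0.0757) = 3.213.
The smallest integer exceeding 3.213 is 4.

4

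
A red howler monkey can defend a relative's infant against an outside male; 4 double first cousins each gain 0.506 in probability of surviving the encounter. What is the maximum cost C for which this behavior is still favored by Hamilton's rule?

r to a double first cousin = 0.25 (double first cousins share both grandparent pairs — four paths of length 4: r = 4·(1/2)^4 = 1/4).
Hamilton's rule: n·r·B > C, so the trait is favored while C < n·r·B = 4·0.25·0.506 = 0.506.

0.506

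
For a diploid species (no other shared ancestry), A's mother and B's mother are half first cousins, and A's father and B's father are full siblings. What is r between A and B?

0.140625

Relatedness sums over independent paths through distinct common ancestors.
A and B are related in two ways: half second cousins through their mothers (r = 1/64) and first cousins through their fathers (r = 1/8).
r = 1/64 + 1/8 = 0.140625.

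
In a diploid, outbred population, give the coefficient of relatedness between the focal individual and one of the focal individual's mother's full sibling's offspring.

0.125

Each parent–offspring link contributes a factor of 1/2, and independent paths through distinct common ancestors add.
First cousins share one grandparent pair — two paths of length 4: r = 2·(1/2)^4 = 1/8.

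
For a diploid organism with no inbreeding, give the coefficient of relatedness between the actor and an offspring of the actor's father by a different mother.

0.25

Each parent–offspring link contributes a factor of 1/2, and independent paths through distinct common ancestors add.
Half-sibs share one parent — one path of length 2: r = (1/2)^2 = 1/4.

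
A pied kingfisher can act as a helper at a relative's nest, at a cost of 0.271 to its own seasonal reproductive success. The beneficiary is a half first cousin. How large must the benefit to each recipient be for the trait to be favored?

r to a half first cousin = 0.0625 (half first cousins share one grandparent — one path of length 4: r = (1/2)^4 = 1/16).
Hamilton's rule with n recipients of equal r: n·r·B > C, so B > C/(n·r) = 0.271/(1·0.0625) = 4.336.

4.336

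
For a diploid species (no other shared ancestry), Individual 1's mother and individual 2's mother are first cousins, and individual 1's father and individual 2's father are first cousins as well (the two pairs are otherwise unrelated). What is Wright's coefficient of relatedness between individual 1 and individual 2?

0.0625

Relatedness sums over independent paths through distinct common ancestors.
Individual 1 and individual 2 are related in two ways: second cousins through their mothers (r = 1/32) and second cousins through their fathers (r = 1/32).
r = 1/32 + 1/32 = 1/16 = 0.0625.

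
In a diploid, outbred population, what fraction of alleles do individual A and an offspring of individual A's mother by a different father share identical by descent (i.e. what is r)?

0.25

Each parent–offspring link contributes a factor of 1/2, and independent paths through distinct common ancestors add.
Half-sibs share one parent — one path of length 2: r = (1/2)^2 = 1/4.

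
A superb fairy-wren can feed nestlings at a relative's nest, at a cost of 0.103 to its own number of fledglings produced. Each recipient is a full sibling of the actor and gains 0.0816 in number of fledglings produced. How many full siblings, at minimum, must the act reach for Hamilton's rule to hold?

3

r to a full sibling = 0.5 (full sibs share both parents — two paths of length 2: r = 2·(1/2)^2 = 1/2).
Hamilton's rule: n·r·B > C  ⇒  n > C/(r·B) = 0.103/(0.5·0.0816) = 2.525.
The smallest integer exceeding 2.525 is 3.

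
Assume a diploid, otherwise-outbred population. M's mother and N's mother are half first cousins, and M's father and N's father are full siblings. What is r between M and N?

0.140625

Independent pedigree routes through distinct common ancestors add.
M and N are related in two ways: half second cousins through their mothers (r = 1/64) and first cousins through their fathers (r = 1/8).
r = 1/64 + 1/8 = 9/64 = 0.140625.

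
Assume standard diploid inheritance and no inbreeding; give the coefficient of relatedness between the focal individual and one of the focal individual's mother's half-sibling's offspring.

Each parent–offspring link contributes a factor of 1/2, and independent paths through distinct common ancestors add.
Half first cousins share one grandparent — one path of length 4: r = (1/2)^4 = 1/16.

0.0625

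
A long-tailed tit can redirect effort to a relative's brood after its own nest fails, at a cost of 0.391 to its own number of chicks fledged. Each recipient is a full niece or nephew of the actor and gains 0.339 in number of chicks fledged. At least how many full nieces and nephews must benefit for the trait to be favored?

r to a full niece or nephew = 1/4 (full aunt/uncle↔niece/nephew: two paths of length 3 through the shared grandparent pair: r = 2·(1/2)^3 = 1/4).
Hamilton's rule: n·r·B > C  ⇒  n > C/(r·B) = 0.391/(0.25·0.339) = 4.614.
The smallest integer exceeding 4.614 is 5.

5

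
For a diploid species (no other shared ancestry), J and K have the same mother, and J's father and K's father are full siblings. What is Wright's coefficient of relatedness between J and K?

Wright's path rule: contributions from independent ancestry routes add.
J and K are related in two ways: half-sibs through their shared mother (r = 1/4) and first cousins through their fathers (r = 1/8).
r = 1/4 + 1/8 = 3/8 = 0.375.

0.375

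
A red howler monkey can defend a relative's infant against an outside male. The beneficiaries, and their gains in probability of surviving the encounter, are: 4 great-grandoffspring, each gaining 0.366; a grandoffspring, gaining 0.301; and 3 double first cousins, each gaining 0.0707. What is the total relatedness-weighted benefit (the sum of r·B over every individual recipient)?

0.311275

r to a great-grandoffspring = 0.125 (three parent–offspring links: r = (1/2)^3 = 1/8).
r to a grandoffspring = 0.25 (two parent–offspring links: r = (1/2)^2 = 1/4).
r to a double first cousin = 1/4 (double first cousins share both grandparent pairs — four paths of length 4: r = 4·(1/2)^4 = 1/4).
Summing one r·B term per recipient: 4·0.125·0.366 + 1·0.25·0.301 + 3·0.25·0.0707 = 0.311275.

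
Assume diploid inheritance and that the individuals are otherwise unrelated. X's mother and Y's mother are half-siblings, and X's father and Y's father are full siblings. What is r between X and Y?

Relatedness sums over independent paths through distinct common ancestors.
X and Y are related in two ways: half first cousins through their mothers (r = 1/16) and first cousins through their fathers (r = 1/8).
r = 1/16 + 1/8 = 3/16 = 0.1875.

0.1875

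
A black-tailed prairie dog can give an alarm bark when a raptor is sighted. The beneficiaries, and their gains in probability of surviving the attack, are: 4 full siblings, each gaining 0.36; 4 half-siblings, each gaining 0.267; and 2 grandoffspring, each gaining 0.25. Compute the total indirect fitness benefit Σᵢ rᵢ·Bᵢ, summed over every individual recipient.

1.112

r to a full sibling = 1/2 (full sibs share both parents — two paths of length 2: r = 2·(1/2)^2 = 1/2).
r to a half-sibling = 0.25 (half-sibs share one parent — one path of length 2: r = (1/2)^2 = 1/4).
r to a grandoffspring = 0.25 (two parent–offspring links: r = (1/2)^2 = 1/4).
Summing one r·B term per recipient: 4·0.5·0.36 + 4·0.25·0.267 + 2·0.25·0.25 = 1.112.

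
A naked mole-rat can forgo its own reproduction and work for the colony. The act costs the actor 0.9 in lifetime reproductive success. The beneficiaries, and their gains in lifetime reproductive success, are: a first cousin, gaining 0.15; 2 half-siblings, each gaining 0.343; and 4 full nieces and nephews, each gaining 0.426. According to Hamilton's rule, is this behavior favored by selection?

Hamilton's rule: the trait is favored when the sum of r·B over every recipient exceeds the actor's cost C.
r to a first cousin = 1/8 (first cousins share one grandparent pair — two paths of length 4: r = 2·(1/2)^4 = 1/8).
r to a half-sibling = 1/4 (half-sibs share one parent — one path of length 2: r = (1/2)^2 = 1/4).
r to a full niece or nephew = 0.25 (full aunt/uncle↔niece/nephew: two paths of length 3 through the shared grandparent pair: r = 2·(1/2)^3 = 1/4).
Summing one r·B term per recipient: 1·0.125·0.15 + 2·0.25·0.343 + 4·0.25·0.426 = 0.61625.
0.61625 < 0.9: the indirect benefit is less than the cost.

No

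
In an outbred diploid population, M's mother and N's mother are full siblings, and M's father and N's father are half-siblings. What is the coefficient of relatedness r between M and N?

With two independent routes of shared ancestry, r is the sum of the two contributions.
M and N are related in two ways: first cousins through their mothers (r = 1/8) and half first cousins through their fathers (r = 1/16).
r = 1/8 + 1/16 = 3/16 = 0.1875.

0.1875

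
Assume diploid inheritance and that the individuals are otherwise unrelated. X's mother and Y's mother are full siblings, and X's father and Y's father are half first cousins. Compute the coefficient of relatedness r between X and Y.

0.140625

Independent pedigree routes through distinct common ancestors add.
X and Y are related in two ways: first cousins through their mothers (r = 1/8) and half second cousins through their fathers (r = 1/64).
r = 1/8 + 1/64 = 0.140625.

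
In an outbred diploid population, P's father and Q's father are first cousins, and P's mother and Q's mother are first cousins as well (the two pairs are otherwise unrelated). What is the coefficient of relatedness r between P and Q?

0.0625

Independent pedigree routes through distinct common ancestors add.
P and Q are related in two ways: second cousins through their fathers (r = 1/32) and second cousins through their mothers (r = 1/32).
r = 1/32 + 1/32 = 0.0625.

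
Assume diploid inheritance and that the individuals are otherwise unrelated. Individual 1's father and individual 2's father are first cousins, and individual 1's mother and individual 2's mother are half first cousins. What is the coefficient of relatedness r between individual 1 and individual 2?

Wright's path rule: contributions from independent ancestry routes add.
Individual 1 and individual 2 are related in two ways: second cousins through their fathers (r = 1/32) and half second cousins through their mothers (r = 1/64).
r = 1/32 + 1/64 = 3/64 = 0.046875.

0.046875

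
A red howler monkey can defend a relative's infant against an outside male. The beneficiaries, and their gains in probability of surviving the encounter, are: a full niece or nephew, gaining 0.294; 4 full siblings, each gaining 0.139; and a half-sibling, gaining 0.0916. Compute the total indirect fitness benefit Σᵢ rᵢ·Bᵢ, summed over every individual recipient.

r to a full niece or nephew = 0.25 (full aunt/uncle↔niece/nephew: two paths of length 3 through the shared grandparent pair: r = 2·(1/2)^3 = 1/4).
r to a full sibling = 1/2 (full sibs share both parents — two paths of length 2: r = 2·(1/2)^2 = 1/2).
r to a half-sibling = 0.25 (half-sibs share one parent — one path of length 2: r = (1/2)^2 = 1/4).
Summing one r·B term per recipient: 1·0.25·0.294 + 4·0.5·0.139 + 1·0.25·0.0916 = 0.3744.

0.3744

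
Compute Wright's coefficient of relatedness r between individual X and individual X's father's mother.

Each parent–offspring link contributes a factor of 1/2, and independent paths through distinct common ancestors add.
Two parent–offspring links: r = (1/2)^2 = 1/4.

0.25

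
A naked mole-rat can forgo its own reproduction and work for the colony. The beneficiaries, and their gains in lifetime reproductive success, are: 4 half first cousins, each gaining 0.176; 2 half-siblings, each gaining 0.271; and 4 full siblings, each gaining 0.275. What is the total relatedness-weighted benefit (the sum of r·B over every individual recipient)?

r to a half first cousin = 1/16 (half first cousins share one grandparent — one path of length 4: r = (1/2)^4 = 1/16).
r to a half-sibling = 1/4 (half-sibs share one parent — one path of length 2: r = (1/2)^2 = 1/4).
r to a full sibling = 1/2 (full sibs share both parents — two paths of length 2: r = 2·(1/2)^2 = 1/2).
Summing one r·B term per recipient: 4·0.0625·0.176 + 2·0.25·0.271 + 4·0.5·0.275 = 0.7295.

0.7295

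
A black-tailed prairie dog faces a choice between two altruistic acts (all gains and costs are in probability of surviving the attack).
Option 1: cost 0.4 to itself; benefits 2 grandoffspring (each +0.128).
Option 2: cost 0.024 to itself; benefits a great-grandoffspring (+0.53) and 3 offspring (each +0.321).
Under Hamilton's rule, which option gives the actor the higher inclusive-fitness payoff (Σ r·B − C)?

Option 2

Option 1: r to a grandoffspring = 0.25.
Option 1: Σ r·B − C = (2·0.25·0.128) − 0.4 = -0.336.
Option 2: r to a great-grandoffspring = 0.125.
Option 2: r to an offspring = 0.5.
Option 2: Σ r·B − C = (1·0.125·0.53 + 3·0.5·0.321) − 0.024 = 0.52375.
Option 2 has the higher net inclusive-fitness payoff.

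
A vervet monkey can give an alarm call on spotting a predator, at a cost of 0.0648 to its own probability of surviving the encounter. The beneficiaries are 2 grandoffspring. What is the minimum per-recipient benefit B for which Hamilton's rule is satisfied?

0.1296

r to a grandoffspring = 0.25 (two parent–offspring links: r = (1/2)^2 = 1/4).
Hamilton's rule with n recipients of equal r: n·r·B > C, so B > C/(n·r) = 0.0648/(2·0.25) = 0.1296.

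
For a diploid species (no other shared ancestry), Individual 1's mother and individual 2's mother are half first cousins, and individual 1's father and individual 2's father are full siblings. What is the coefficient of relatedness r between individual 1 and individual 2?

0.140625

With two independent routes of shared ancestry, r is the sum of the two contributions.
Individual 1 and individual 2 are related in two ways: half second cousins through their mothers (r = 1/64) and first cousins through their fathers (r = 1/8).
r = 1/64 + 1/8 = 9/64 = 0.140625.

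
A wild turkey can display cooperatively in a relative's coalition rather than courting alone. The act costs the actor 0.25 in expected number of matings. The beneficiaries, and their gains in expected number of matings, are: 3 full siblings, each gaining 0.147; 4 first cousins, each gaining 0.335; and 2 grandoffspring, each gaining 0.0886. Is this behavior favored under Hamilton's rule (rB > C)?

Yes

Hamilton's rule: the trait is favored when the sum of r·B over every recipient exceeds the actor's cost C.
r to a full sibling = 1/2 (full sibs share both parents — two paths of length 2: r = 2·(1/2)^2 = 1/2).
r to a first cousin = 1/8 (first cousins share one grandparent pair — two paths of length 4: r = 2·(1/2)^4 = 1/8).
r to a grandoffspring = 0.25 (two parent–offspring links: r = (1/2)^2 = 1/4).
Summing one r·B term per recipient: 3·0.5·0.147 + 4·0.125·0.335 + 2·0.25·0.0886 = 0.4323.
0.4323 > 0.25: the indirect benefit exceeds the cost.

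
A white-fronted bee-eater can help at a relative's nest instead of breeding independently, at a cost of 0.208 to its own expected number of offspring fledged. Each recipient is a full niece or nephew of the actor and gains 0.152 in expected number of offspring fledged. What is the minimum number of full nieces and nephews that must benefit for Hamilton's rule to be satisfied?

6

r to a full niece or nephew = 1/4 (full aunt/uncle↔niece/nephew: two paths of length 3 through the shared grandparent pair: r = 2·(1/2)^3 = 1/4).
Hamilton's rule: n·r·B > C  ⇒  n > C/(r·B) = 0.208/(0.25·0.152) = 5.474.
The smallest integer exceeding 5.474 is 6.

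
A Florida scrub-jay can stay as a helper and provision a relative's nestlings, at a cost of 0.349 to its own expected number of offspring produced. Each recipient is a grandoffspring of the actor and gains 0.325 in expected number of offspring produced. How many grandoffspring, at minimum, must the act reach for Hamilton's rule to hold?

r to a grandoffspring = 1/4 (two parent–offspring links: r = (1/2)^2 = 1/4).
Hamilton's rule: n·r·B > C  ⇒  n > C/(r·B) = 0.349/(0.25·0.325) = 4.295.
The smallest integer exceeding 4.295 is 5.

5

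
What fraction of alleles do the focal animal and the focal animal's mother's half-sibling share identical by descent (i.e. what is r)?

0.125

Each parent–offspring link contributes a factor of 1/2, and independent paths through distinct common ancestors add.
Half-aunt/uncle↔niece/nephew: one path of length 3: r = (1/2)^3 = 1/8.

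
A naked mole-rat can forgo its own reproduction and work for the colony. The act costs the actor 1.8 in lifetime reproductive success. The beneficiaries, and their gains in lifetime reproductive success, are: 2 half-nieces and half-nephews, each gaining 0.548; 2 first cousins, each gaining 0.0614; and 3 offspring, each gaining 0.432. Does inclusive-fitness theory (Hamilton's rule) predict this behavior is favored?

No

Hamilton's rule: the trait is favored when the sum of r·B over every recipient exceeds the actor's cost C.
r to a half-niece or half-nephew = 1/8 (half-aunt/uncle↔niece/nephew: one path of length 3: r = (1/2)^3 = 1/8).
r to a first cousin = 0.125 (first cousins share one grandparent pair — two paths of length 4: r = 2·(1/2)^4 = 1/8).
r to an offspring = 0.5 (one parent–offspring link: r = (1/2)^1 = 1/2).
Summing one r·B term per recipient: 2·0.125·0.548 + 2·0.125·0.0614 + 3·0.5·0.432 = 0.80035.
0.80035 < 1.8: the indirect benefit is less than the cost.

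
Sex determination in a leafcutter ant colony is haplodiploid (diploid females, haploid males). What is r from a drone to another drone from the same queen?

0.5

Haploid brothers each carry a random half of the queen's diploid genome, so on average they share half: r = 1/2.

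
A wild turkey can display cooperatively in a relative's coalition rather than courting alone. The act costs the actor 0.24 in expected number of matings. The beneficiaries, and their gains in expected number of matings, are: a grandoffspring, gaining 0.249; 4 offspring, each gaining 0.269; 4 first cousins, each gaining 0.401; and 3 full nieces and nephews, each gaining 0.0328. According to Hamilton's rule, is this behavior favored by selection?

Yes

Hamilton's rule: the trait is favored when the sum of r·B over every recipient exceeds the actor's cost C.
r to a grandoffspring = 0.25 (two parent–offspring links: r = (1/2)^2 = 1/4).
r to an offspring = 0.5 (one parent–offspring link: r = (1/2)^1 = 1/2).
r to a first cousin = 1/8 (first cousins share one grandparent pair — two paths of length 4: r = 2·(1/2)^4 = 1/8).
r to a full niece or nephew = 1/4 (full aunt/uncle↔niece/nephew: two paths of length 3 through the shared grandparent pair: r = 2·(1/2)^3 = 1/4).
Summing one r·B term per recipient: 1·0.25·0.249 + 4·0.5·0.269 + 4·0.125·0.401 + 3·0.25·0.0328 = 0.82535.
0.82535 > 0.24: the indirect benefit exceeds the cost.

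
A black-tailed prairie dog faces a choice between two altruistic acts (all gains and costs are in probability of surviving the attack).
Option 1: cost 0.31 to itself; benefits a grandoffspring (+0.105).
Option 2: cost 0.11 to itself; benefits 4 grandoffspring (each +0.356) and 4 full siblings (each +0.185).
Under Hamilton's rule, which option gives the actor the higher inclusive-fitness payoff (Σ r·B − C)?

Option 2

Option 1: r to a grandoffspring = 0.25.
Option 1: Σ r·B − C = (1·0.25·0.105) − 0.31 = -0.28375.
Option 2: r to a grandoffspring = 0.25.
Option 2: r to a full sibling = 0.5.
Option 2: Σ r·B − C = (4·0.25·0.356 + 4·0.5·0.185) − 0.11 = 0.616.
Option 2 has the higher net inclusive-fitness payoff.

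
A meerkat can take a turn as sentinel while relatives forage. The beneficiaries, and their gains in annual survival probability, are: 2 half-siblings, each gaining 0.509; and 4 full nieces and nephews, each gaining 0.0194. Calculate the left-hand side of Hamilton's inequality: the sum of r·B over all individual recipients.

r to a half-sibling = 1/4 (half-sibs share one parent — one path of length 2: r = (1/2)^2 = 1/4).
r to a full niece or nephew = 0.25 (full aunt/uncle↔niece/nephew: two paths of length 3 through the shared grandparent pair: r = 2·(1/2)^3 = 1/4).
Summing one r·B term per recipient: 2·0.25·0.509 + 4·0.25·0.0194 = 0.2739.

0.2739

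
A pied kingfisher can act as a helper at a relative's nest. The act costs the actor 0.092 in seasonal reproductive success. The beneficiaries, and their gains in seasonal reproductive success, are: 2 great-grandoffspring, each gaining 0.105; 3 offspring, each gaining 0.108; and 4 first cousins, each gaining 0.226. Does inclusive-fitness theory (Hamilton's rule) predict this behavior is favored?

Yes

Hamilton's rule: the trait is favored when the sum of r·B over every recipient exceeds the actor's cost C.
r to a great-grandoffspring = 0.125 (three parent–offspring links: r = (1/2)^3 = 1/8).
r to an offspring = 1/2 (one parent–offspring link: r = (1/2)^1 = 1/2).
r to a first cousin = 1/8 (first cousins share one grandparent pair — two paths of length 4: r = 2·(1/2)^4 = 1/8).
Summing one r·B term per recipient: 2·0.125·0.105 + 3·0.5·0.108 + 4·0.125·0.226 = 0.30125.
0.30125 > 0.092: the indirect benefit exceeds the cost.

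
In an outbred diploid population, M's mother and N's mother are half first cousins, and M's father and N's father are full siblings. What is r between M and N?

0.140625

With two independent routes of shared ancestry, r is the sum of the two contributions.
M and N are related in two ways: half second cousins through their mothers (r = 1/64) and first cousins through their fathers (r = 1/8).
r = 1/64 + 1/8 = 9/64 = 0.140625.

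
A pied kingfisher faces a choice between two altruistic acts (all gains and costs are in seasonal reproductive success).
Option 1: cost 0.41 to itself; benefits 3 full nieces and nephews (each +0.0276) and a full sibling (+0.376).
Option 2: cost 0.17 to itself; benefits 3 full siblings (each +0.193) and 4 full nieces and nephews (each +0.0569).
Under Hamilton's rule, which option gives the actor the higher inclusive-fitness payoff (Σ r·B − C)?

Option 1: r to a full niece or nephew = 0.25.
Option 1: r to a full sibling = 0.5.
Option 1: Σ r·B − C = (3·0.25·0.0276 + 1·0.5·0.376) − 0.41 = -0.2013.
Option 2: r to a full sibling = 0.5.
Option 2: r to a full niece or nephew = 0.25.
Option 2: Σ r·B − C = (3·0.5·0.193 + 4·0.25·0.0569) − 0.17 = 0.1764.
Option 2 has the higher net inclusive-fitness payoff.

Option 2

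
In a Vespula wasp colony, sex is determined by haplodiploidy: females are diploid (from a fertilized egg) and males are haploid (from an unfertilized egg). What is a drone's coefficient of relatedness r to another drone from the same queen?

0.5

Haploid brothers each carry a random half of the queen's diploid genome, so on average they share half: r = 1/2.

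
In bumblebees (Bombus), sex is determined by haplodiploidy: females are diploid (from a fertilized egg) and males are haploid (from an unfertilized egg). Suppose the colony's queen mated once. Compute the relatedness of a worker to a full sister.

Haplodiploid full sisters inherit their father's entire haploid genome identically (contributing 1/2) and on average half of their mother's contribution (1/2 · 1/2 = 1/4); r = 1/2 + 1/4 = 3/4.

0.75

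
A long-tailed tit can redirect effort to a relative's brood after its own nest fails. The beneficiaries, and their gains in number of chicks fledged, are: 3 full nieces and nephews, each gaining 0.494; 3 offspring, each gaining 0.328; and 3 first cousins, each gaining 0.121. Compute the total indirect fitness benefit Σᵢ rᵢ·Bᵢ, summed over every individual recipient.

0.907875

r to a full niece or nephew = 0.25 (full aunt/uncle↔niece/nephew: two paths of length 3 through the shared grandparent pair: r = 2·(1/2)^3 = 1/4).
r to an offspring = 1/2 (one parent–offspring link: r = (1/2)^1 = 1/2).
r to a first cousin = 1/8 (first cousins share one grandparent pair — two paths of length 4: r = 2·(1/2)^4 = 1/8).
Summing one r·B term per recipient: 3·0.25·0.494 + 3·0.5·0.328 + 3·0.125·0.121 = 0.907875.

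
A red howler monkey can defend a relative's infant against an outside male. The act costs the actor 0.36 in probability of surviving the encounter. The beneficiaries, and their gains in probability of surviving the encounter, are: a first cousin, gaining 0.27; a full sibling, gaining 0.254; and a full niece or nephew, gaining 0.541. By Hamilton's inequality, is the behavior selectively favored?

Hamilton's rule: the trait is favored when the sum of r·B over every recipient exceeds the actor's cost C.
r to a first cousin = 1/8 (first cousins share one grandparent pair — two paths of length 4: r = 2·(1/2)^4 = 1/8).
r to a full sibling = 1/2 (full sibs share both parents — two paths of length 2: r = 2·(1/2)^2 = 1/2).
r to a full niece or nephew = 1/4 (full aunt/uncle↔niece/nephew: two paths of length 3 through the shared grandparent pair: r = 2·(1/2)^3 = 1/4).
Summing one r·B term per recipient: 1·0.125·0.27 + 1·0.5·0.254 + 1·0.25·0.541 = 0.296.
0.296 < 0.36: the indirect benefit is less than the cost.

No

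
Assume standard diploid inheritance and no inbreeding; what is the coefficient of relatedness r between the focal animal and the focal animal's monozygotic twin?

1

Each parent–offspring link contributes a factor of 1/2, and independent paths through distinct common ancestors add.
Monozygotic twins share every allele identical by descent: r = 1.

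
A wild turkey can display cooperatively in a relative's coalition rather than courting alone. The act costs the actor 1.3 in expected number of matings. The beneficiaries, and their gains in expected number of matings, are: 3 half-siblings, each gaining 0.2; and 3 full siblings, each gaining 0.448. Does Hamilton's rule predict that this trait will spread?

Hamilton's rule: the trait is favored when the sum of r·B over every recipient exceeds the actor's cost C.
r to a half-sibling = 1/4 (half-sibs share one parent — one path of length 2: r = (1/2)^2 = 1/4).
r to a full sibling = 1/2 (full sibs share both parents — two paths of length 2: r = 2·(1/2)^2 = 1/2).
Summing one r·B term per recipient: 3·0.25·0.2 + 3·0.5·0.448 = 0.822.
0.822 < 1.3: the indirect benefit is less than the cost.

No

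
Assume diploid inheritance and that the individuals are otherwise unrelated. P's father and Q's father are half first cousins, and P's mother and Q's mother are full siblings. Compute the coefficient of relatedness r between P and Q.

0.140625

Independent pedigree routes through distinct common ancestors add.
P and Q are related in two ways: half second cousins through their fathers (r = 1/64) and first cousins through their mothers (r = 1/8).
r = 1/64 + 1/8 = 9/64 = 0.140625.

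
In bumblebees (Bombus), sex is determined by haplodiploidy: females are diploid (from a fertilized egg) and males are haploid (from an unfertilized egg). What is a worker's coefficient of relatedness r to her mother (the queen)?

0.5

One meiotic link between diploid queen and diploid daughter: r = 1/2.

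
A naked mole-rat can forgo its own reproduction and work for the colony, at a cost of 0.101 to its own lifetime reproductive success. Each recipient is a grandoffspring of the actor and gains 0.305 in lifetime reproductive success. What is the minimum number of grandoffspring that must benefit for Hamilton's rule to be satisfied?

r to a grandoffspring = 1/4 (two parent–offspring links: r = (1/2)^2 = 1/4).
Hamilton's rule: n·r·B > C  ⇒  n > C/(r·B) = 0.101/(0.25·0.305) = 1.325.
The smallest integer exceeding 1.325 is 2.

2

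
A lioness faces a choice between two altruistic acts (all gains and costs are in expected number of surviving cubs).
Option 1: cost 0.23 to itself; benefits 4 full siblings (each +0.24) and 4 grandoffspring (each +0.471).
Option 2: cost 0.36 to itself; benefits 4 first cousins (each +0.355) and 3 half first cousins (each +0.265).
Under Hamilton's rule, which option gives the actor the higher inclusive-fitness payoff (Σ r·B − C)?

Option 1

Option 1: r to a full sibling = 0.5.
Option 1: r to a grandoffspring = 0.25.
Option 1: Σ r·B − C = (4·0.5·0.24 + 4·0.25·0.471) − 0.23 = 0.721.
Option 2: r to a first cousin = 0.125.
Option 2: r to a half first cousin = 0.0625.
Option 2: Σ r·B − C = (4·0.125·0.355 + 3·0.0625·0.265) − 0.36 = -0.1328125.
Option 1 has the higher net inclusive-fitness payoff.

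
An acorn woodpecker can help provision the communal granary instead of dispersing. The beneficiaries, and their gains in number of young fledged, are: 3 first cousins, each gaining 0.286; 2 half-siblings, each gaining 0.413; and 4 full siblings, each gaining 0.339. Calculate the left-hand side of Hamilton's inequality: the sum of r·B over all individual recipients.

r to a first cousin = 1/8 (first cousins share one grandparent pair — two paths of length 4: r = 2·(1/2)^4 = 1/8).
r to a half-sibling = 0.25 (half-sibs share one parent — one path of length 2: r = (1/2)^2 = 1/4).
r to a full sibling = 1/2 (full sibs share both parents — two paths of length 2: r = 2·(1/2)^2 = 1/2).
Summing one r·B term per recipient: 3·0.125·0.286 + 2·0.25·0.413 + 4·0.5·0.339 = 0.99175.

0.99175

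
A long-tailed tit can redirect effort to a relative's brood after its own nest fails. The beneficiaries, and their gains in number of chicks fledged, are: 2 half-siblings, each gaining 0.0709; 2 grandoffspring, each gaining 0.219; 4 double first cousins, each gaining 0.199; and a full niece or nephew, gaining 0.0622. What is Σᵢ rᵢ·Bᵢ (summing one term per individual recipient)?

r to a half-sibling = 0.25 (half-sibs share one parent — one path of length 2: r = (1/2)^2 = 1/4).
r to a grandoffspring = 1/4 (two parent–offspring links: r = (1/2)^2 = 1/4).
r to a double first cousin = 0.25 (double first cousins share both grandparent pairs — four paths of length 4: r = 4·(1/2)^4 = 1/4).
r to a full niece or nephew = 0.25 (full aunt/uncle↔niece/nephew: two paths of length 3 through the shared grandparent pair: r = 2·(1/2)^3 = 1/4).
Summing one r·B term per recipient: 2·0.25·0.0709 + 2·0.25·0.219 + 4·0.25·0.199 + 1·0.25·0.0622 = 0.3595.

0.3595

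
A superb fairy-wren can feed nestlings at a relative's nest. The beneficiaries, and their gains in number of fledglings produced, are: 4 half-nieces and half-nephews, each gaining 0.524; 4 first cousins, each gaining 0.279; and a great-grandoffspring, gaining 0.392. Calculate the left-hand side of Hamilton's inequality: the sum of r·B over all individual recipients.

0.4505

r to a half-niece or half-nephew = 1/8 (half-aunt/uncle↔niece/nephew: one path of length 3: r = (1/2)^3 = 1/8).
r to a first cousin = 1/8 (first cousins share one grandparent pair — two paths of length 4: r = 2·(1/2)^4 = 1/8).
r to a great-grandoffspring = 1/8 (three parent–offspring links: r = (1/2)^3 = 1/8).
Summing one r·B term per recipient: 4·0.125·0.524 + 4·0.125·0.279 + 1·0.125·0.392 = 0.4505.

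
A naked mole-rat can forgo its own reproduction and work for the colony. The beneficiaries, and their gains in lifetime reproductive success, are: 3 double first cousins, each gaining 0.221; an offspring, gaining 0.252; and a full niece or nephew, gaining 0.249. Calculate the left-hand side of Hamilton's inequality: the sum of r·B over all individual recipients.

r to a double first cousin = 0.25 (double first cousins share both grandparent pairs — four paths of length 4: r = 4·(1/2)^4 = 1/4).
r to an offspring = 1/2 (one parent–offspring link: r = (1/2)^1 = 1/2).
r to a full niece or nephew = 0.25 (full aunt/uncle↔niece/nephew: two paths of length 3 through the shared grandparent pair: r = 2·(1/2)^3 = 1/4).
Summing one r·B term per recipient: 3·0.25·0.221 + 1·0.5·0.252 + 1·0.25·0.249 = 0.354.

0.354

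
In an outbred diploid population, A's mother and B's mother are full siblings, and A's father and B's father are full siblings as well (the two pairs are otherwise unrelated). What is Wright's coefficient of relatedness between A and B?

Wright's path rule: contributions from independent ancestry routes add.
A and B are related in two ways: first cousins through their mothers (r = 1/8) and first cousins through their fathers (r = 1/8) — i.e. double first cousins.
r = 1/8 + 1/8 = 1/4 = 0.25.

0.25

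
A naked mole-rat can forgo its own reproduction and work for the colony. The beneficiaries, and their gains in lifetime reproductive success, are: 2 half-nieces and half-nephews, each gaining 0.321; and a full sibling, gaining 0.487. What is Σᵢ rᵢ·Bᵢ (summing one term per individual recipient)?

0.32375

r to a half-niece or half-nephew = 0.125 (half-aunt/uncle↔niece/nephew: one path of length 3: r = (1/2)^3 = 1/8).
r to a full sibling = 1/2 (full sibs share both parents — two paths of length 2: r = 2·(1/2)^2 = 1/2).
Summing one r·B term per recipient: 2·0.125·0.321 + 1·0.5·0.487 = 0.32375.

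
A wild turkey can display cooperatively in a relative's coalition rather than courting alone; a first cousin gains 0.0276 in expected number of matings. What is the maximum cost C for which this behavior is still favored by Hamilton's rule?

0.00345

r to a first cousin = 1/8 (first cousins share one grandparent pair — two paths of length 4: r = 2·(1/2)^4 = 1/8).
Hamilton's rule: n·r·B > C, so the trait is favored while C < n·r·B = 1·0.125·0.0276 = 0.00345.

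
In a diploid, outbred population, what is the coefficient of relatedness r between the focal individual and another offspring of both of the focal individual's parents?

0.5

Each parent–offspring link contributes a factor of 1/2, and independent paths through distinct common ancestors add.
Full sibs share both parents — two paths of length 2: r = 2·(1/2)^2 = 1/2.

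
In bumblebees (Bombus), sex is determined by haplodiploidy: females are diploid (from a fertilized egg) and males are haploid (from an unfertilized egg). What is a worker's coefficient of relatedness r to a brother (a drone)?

Her haploid brother carries none of their father's genes and a random half of their mother's genome; that half matches the maternal half of her own genome with probability 1/2: r = 1/2 · 1/2 = 1/4.

0.25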